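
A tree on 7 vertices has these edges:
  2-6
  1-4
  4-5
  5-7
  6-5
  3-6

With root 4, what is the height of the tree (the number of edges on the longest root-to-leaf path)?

A deepest node is 2, reached by 4 → 5 → 6 → 2.
That path has 3 edges, so the height is 3.

3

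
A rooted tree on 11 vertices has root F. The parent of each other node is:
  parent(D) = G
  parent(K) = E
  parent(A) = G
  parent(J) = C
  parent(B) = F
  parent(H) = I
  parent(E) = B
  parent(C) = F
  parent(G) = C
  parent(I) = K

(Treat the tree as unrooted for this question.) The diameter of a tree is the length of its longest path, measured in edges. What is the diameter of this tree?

Starting from H, a farthest node is D at distance 8.
One longest path: H-I-K-E-B-F-C-G-D.
So the diameter is 8.

8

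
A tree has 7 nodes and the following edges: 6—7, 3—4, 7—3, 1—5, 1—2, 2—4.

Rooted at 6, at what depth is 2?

4

Path from 6 to 2: 6–7–3–4–2, which has 4 edges.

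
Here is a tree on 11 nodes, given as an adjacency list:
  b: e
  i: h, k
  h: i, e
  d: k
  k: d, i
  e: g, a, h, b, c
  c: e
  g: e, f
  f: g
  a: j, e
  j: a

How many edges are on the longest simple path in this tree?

Starting from d, a farthest node is j at distance 6.
One longest path: d - k - i - h - e - a - j.
So the diameter is 6.

6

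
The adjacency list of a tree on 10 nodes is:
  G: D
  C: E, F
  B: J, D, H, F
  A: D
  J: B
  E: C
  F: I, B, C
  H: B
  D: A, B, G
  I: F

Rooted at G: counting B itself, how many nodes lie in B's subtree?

7

Descendants of B (including itself): B, J, F, H, I, C, E. That's 7.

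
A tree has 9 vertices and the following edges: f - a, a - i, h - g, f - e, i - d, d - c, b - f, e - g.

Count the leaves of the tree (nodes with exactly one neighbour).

Degree-1 nodes: b, c, h — 3 of them.

3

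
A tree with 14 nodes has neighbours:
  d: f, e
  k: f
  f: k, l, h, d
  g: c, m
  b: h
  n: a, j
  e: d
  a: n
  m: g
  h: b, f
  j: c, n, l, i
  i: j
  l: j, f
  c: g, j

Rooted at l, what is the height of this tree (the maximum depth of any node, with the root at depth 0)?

A deepest node is m, reached by l – j – c – g – m.
That path has 4 edges, so the height is 4.

4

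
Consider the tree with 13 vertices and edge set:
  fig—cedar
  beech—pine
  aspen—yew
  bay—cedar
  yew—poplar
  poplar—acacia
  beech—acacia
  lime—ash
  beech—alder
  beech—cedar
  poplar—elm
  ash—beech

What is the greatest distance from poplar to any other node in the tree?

4

The node farthest from poplar is lime (bay, fig also at distance 4), via poplar–acacia–beech–ash–lime — 4 edges.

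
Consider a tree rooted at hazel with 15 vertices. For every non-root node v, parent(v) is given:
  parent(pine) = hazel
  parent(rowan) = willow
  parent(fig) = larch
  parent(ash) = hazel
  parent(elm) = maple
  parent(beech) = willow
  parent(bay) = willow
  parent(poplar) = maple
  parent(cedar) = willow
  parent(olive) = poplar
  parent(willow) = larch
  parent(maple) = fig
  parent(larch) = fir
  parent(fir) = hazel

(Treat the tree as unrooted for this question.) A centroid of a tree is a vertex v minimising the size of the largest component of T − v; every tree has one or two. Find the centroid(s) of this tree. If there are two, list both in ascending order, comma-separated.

larch

Removing larch splits the tree into components of sizes 5, 5, 4; the largest is 5 ≤ ⌊15/2⌋ = 7.
Every other node leaves some component of size > 7, so the centroid is unique.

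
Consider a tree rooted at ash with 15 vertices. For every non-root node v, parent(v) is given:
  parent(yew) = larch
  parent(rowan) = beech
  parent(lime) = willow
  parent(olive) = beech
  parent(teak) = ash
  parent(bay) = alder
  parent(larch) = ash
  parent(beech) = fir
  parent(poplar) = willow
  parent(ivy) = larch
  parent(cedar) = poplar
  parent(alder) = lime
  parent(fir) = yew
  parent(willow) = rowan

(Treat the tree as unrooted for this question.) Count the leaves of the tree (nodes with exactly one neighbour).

5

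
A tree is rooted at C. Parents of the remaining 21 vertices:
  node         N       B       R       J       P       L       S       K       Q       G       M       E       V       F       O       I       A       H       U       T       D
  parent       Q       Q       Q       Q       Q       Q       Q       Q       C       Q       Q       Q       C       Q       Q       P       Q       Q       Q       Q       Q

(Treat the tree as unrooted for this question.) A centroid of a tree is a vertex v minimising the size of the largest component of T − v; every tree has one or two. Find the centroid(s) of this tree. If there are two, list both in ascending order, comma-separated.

Removing Q splits the tree into components of sizes 2, 2, 1, 1, 1, 1, 1, 1, 1, 1, 1, 1, 1, 1, 1, 1, 1, 1, 1; the largest is 2 ≤ ⌊22/2⌋ = 11.
Every other node leaves some component of size > 11, so the centroid is unique.

Q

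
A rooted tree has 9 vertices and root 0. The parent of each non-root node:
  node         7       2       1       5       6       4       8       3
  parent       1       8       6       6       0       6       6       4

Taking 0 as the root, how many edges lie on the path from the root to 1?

Path from 0 to 1: 0 – 6 – 1, which has 2 edges.

2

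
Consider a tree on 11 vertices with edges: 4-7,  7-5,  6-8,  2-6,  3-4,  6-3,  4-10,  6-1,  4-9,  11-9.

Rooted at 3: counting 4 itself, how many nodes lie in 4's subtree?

6

Descendants of 4 (including itself): 4, 9, 7, 10, 11, 5. That's 6.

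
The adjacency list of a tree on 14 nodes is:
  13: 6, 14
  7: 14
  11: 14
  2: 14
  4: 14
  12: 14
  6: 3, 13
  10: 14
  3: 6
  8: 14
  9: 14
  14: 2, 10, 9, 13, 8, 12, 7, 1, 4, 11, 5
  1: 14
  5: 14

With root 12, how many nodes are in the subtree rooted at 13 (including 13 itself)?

3

Descendants of 13 (including itself): 13, 6, 3. That's 3.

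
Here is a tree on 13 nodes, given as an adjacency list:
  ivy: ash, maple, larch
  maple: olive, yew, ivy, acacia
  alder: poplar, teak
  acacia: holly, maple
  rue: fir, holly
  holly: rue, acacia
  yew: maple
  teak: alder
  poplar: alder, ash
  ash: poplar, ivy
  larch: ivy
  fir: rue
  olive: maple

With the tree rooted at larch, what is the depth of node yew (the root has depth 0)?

Climbing from yew to the root: yew – maple – ivy – larch. That's 3 steps.

3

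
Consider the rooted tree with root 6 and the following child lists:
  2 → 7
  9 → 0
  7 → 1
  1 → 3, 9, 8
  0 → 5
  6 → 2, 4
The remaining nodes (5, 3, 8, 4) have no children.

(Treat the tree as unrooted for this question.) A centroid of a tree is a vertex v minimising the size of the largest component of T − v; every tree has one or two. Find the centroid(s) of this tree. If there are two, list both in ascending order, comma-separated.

1

If 1 is removed the pieces have sizes 4, 3, 1, 1, all ≤ ⌊10/2⌋ = 5.
Every other node leaves some component of size > 5, so the centroid is unique.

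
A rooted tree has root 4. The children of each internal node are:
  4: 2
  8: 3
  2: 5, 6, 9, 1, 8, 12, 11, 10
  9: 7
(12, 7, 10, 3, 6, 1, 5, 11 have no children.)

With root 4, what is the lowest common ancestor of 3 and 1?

2

3's ancestor chain is 3, 8, 2, 4 and 1's is 1, 2, 4; they first meet at 2.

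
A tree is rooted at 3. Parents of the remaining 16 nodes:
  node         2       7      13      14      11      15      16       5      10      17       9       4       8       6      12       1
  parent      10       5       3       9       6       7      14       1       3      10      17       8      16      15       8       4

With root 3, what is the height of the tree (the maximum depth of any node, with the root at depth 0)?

13

A deepest node is 11, reached by 3-10-17-9-14-16-8-4-1-5-7-15-6-11.
That path has 13 edges, so the height is 13.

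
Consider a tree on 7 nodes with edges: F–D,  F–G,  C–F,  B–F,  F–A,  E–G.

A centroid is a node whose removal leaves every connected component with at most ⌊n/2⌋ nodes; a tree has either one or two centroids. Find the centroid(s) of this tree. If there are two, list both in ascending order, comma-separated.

F

If F is removed the pieces have sizes 2, 1, 1, 1, 1, all ≤ ⌊7/2⌋ = 3.
No neighbour of F does as well, so F is the unique centroid.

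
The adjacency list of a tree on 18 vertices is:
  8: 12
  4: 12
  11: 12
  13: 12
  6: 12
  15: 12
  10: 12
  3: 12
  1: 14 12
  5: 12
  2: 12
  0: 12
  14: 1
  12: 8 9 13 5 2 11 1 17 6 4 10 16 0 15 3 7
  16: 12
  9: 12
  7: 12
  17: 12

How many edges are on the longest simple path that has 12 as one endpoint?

2

The node farthest from 12 is 14, via 12–1–14 — 2 edges.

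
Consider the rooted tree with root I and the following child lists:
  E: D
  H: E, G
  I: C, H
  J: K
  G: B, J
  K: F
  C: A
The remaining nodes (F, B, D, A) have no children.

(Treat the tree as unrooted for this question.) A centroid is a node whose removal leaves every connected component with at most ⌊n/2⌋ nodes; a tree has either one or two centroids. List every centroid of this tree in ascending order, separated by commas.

H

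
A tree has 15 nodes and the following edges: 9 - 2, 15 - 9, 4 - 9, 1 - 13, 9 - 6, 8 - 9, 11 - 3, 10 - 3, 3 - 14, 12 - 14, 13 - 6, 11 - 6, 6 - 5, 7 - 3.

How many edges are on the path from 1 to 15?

The path is 1–13–6–9–15, which has 4 edges.

4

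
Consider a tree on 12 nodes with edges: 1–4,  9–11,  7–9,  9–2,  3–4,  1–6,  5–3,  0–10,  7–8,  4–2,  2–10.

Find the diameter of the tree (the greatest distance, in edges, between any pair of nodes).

6

BFS from 6 reaches 8 last, at distance 6; BFS from 8 confirms no node is farther.
Path: 6 - 1 - 4 - 2 - 9 - 7 - 8.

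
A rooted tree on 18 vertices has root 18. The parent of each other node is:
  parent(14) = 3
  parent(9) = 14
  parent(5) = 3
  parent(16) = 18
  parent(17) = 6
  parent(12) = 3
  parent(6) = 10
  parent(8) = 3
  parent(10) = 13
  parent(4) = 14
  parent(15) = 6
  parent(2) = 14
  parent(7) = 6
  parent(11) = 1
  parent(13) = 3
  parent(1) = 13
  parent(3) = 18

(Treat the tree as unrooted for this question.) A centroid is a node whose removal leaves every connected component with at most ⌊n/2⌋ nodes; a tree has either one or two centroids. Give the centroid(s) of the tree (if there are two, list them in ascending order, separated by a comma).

If 3 is removed the pieces have sizes 8, 4, 2, 1, 1, 1, all ≤ ⌊18/2⌋ = 9.
Every other node leaves some component of size > 9, so the centroid is unique.

3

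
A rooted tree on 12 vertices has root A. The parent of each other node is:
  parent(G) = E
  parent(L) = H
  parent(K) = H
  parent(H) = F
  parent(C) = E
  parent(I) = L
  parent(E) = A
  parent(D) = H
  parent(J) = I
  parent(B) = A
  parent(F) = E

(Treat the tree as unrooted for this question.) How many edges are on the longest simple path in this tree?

BFS from J reaches B last, at distance 7; BFS from B confirms no node is farther.
Path: J – I – L – H – F – E – A – B.

7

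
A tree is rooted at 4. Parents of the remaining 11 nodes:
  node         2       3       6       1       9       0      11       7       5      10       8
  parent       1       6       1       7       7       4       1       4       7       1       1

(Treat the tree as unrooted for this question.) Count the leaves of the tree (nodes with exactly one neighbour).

8

Exactly 8 nodes have a single neighbour: 0, 2, 3, 5, 8, 9, 10, 11.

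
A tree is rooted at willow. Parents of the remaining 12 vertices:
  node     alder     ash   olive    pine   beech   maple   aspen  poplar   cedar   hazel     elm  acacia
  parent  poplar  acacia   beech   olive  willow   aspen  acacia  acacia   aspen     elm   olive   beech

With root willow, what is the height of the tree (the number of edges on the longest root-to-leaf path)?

4

cedar sits deepest: willow – beech – acacia – aspen – cedar — 4 edges from the root.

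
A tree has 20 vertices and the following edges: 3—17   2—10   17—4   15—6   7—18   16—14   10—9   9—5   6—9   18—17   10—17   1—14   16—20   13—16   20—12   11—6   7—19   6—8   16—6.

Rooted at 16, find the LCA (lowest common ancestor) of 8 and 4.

Path 8→root: 8 6 16; path 4→root: 4 17 10 9 6 16.
First common node: 6.

6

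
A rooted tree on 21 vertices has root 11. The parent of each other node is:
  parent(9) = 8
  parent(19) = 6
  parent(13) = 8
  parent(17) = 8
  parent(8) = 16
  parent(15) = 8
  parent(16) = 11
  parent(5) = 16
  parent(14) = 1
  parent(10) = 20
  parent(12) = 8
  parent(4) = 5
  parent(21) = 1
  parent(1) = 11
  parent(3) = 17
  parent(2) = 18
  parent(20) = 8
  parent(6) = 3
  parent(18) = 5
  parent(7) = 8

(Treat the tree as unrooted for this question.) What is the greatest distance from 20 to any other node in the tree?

Distances from 20 peak at 5, attained at 14 (2, 21, 19 also at distance 5).
20-8-16-11-1-14

5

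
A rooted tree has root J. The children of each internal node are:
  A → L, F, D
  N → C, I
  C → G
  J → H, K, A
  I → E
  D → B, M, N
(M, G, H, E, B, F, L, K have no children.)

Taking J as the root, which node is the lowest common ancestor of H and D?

J

Ancestors of H (toward the root): H, J.
Ancestors of D: D, A, J.
The deepest node appearing in both lists is J.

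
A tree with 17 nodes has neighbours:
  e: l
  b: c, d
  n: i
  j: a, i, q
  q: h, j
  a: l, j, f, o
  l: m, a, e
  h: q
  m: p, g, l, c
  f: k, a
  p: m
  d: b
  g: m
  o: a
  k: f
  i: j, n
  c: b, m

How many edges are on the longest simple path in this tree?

8

Starting from n, a farthest node is d at distance 8.
One longest path: n-i-j-a-l-m-c-b-d.
So the diameter is 8.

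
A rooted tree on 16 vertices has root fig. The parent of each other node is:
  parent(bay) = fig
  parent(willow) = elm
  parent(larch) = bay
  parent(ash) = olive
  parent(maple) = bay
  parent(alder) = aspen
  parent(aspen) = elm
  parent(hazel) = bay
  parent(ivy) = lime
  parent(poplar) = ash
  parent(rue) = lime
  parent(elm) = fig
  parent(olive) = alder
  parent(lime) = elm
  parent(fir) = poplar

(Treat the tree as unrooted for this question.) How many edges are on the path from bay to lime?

bay - fig - elm - lime: 3 edges.

3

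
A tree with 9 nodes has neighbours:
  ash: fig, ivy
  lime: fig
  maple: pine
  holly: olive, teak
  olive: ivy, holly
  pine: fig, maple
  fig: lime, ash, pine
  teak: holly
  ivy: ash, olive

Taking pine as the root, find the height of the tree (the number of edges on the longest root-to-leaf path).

6

The longest root-to-leaf path is pine → fig → ash → ivy → olive → holly → teak (6 edges).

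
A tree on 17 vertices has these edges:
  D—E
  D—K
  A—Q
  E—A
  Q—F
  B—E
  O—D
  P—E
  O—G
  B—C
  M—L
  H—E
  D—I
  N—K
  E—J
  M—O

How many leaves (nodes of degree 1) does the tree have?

9

The leaves are C, F, G, H, I, J, L, N, P.
That is 9 leaves.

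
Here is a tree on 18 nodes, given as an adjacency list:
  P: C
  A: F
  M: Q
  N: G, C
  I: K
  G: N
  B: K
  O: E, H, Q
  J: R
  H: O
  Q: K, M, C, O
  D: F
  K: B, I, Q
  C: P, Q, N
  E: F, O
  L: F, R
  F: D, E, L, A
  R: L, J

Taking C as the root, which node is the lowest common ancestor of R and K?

Q

Path R→root: R L F E O Q C; path K→root: K Q C.
First common node: Q.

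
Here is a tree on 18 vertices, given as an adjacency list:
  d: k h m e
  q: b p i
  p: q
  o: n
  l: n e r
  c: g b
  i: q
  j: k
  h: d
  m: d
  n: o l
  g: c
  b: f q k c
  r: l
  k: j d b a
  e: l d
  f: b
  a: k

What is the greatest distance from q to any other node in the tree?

A farthest node from q is o.
The path q – b – k – d – e – l – n – o has 7 edges.

7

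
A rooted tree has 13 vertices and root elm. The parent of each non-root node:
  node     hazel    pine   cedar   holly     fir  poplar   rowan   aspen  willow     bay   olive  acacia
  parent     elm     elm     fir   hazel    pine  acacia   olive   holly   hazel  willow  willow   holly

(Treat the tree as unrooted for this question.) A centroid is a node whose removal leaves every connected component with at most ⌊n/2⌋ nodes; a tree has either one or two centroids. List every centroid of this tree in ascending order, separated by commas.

hazel

Delete hazel: the remaining components have sizes 4, 4, 4. Max 4 ≤ 6, so hazel is a centroid.
No neighbour of hazel does as well, so hazel is the unique centroid.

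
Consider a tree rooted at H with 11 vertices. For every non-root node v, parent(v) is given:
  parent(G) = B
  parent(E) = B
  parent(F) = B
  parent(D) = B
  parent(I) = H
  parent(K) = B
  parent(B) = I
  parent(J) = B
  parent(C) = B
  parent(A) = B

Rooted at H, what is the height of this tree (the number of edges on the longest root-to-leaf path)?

3

D sits deepest: H–I–B–D — 3 edges from the root.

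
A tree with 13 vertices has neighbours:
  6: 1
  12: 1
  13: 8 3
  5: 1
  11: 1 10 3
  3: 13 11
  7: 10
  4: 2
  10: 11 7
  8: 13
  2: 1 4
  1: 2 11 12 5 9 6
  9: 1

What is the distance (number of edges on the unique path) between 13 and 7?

4

Walking from 13: 13–3–11–10–7. Length 4.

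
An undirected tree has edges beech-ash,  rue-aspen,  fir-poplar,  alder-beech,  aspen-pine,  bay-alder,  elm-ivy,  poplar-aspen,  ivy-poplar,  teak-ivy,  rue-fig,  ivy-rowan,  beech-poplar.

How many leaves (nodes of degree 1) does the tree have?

Degree-1 nodes: ash, bay, elm, fig, fir, pine, rowan, teak — 8 of them.

8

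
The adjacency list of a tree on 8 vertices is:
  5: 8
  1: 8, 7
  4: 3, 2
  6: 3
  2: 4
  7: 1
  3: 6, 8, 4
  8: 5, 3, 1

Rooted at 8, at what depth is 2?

8 → 3 → 4 → 2 — 3 edges.

3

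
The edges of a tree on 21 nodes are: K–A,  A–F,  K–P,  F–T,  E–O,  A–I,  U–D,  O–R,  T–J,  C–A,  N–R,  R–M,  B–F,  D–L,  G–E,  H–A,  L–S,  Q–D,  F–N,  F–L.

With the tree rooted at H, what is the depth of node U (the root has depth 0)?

5

Climbing from U to the root: U – D – L – F – A – H. That's 5 steps.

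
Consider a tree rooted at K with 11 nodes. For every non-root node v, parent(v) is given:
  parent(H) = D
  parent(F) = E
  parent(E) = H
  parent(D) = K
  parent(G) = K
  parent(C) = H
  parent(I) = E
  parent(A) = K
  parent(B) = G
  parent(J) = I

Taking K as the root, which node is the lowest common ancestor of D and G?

D's ancestor chain is D, K and G's is G, K; they first meet at K.

K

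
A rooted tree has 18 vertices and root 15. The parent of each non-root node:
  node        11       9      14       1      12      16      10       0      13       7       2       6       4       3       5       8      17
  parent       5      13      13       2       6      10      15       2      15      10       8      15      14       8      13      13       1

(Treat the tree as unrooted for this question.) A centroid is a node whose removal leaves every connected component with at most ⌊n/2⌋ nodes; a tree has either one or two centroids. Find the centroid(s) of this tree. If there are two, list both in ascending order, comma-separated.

If 13 is removed the pieces have sizes 6, 6, 2, 2, 1, all ≤ ⌊18/2⌋ = 9.
No neighbour of 13 does as well, so 13 is the unique centroid.

13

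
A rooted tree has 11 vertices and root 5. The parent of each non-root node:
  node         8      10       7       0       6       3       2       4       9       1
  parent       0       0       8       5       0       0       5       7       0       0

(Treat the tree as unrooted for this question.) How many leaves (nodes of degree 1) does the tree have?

7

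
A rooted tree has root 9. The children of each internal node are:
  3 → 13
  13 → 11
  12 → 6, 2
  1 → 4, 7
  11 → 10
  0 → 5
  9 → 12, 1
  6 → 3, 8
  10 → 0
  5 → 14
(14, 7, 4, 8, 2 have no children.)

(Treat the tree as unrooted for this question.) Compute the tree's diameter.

Starting from 14, a farthest node is 7 at distance 11.
One longest path: 14 – 5 – 0 – 10 – 11 – 13 – 3 – 6 – 12 – 9 – 1 – 7.
So the diameter is 11.

11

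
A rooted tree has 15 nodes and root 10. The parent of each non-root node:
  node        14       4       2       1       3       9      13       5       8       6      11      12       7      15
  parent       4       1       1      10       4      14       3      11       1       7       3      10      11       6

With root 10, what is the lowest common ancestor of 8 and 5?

Ancestors of 8 (toward the root): 8, 1, 10.
Ancestors of 5: 5, 11, 3, 4, 1, 10.
The deepest node appearing in both lists is 1.

1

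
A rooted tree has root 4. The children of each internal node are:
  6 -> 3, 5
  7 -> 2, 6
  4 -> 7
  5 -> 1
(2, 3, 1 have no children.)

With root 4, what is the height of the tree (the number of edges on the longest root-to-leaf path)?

4

1 sits deepest: 4–7–6–5–1 — 4 edges from the root.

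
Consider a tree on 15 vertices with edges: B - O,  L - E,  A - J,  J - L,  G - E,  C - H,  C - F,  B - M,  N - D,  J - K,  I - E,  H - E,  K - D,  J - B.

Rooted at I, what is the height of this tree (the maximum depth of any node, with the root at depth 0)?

6

N sits deepest: I – E – L – J – K – D – N — 6 edges from the root.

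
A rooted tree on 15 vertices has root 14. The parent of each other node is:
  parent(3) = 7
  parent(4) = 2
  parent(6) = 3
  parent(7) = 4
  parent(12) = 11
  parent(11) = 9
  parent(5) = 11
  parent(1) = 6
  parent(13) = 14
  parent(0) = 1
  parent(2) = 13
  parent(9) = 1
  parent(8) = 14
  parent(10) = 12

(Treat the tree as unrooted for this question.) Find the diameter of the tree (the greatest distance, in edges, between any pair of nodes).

12

A longest path is 8-14-13-2-4-7-3-6-1-9-11-12-10, with 12 edges.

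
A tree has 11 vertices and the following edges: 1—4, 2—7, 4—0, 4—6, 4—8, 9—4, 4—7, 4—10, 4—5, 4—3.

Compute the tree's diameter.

3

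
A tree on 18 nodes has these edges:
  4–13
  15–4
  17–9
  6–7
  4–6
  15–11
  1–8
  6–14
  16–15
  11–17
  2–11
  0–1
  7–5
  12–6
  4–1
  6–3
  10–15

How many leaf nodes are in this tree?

The leaves are 0, 2, 3, 5, 8, 9, 10, 12, 13, 14, 16.
That is 11 leaves.

11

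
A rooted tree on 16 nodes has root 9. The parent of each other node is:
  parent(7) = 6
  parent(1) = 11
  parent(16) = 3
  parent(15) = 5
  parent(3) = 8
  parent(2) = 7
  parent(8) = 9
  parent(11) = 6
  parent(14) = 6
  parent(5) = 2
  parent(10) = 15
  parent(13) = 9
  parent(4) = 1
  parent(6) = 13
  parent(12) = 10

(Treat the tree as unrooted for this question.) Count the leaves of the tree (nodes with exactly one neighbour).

4

The leaves are 4, 12, 14, 16.
That is 4 leaves.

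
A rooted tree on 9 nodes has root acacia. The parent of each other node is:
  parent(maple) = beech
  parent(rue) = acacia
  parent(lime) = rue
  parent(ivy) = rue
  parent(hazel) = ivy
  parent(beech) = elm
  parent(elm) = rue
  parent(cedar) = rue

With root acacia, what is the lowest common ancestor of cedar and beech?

Path cedar→root: cedar rue acacia; path beech→root: beech elm rue acacia.
First common node: rue.

rue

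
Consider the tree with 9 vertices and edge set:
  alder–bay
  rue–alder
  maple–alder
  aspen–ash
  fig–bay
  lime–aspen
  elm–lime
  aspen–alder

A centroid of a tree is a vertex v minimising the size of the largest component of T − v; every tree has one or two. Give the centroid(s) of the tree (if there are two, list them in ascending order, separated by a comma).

Delete alder: the remaining components have sizes 4, 2, 1, 1. Max 4 ≤ 4, so alder is a centroid.
No neighbour of alder does as well, so alder is the unique centroid.

alder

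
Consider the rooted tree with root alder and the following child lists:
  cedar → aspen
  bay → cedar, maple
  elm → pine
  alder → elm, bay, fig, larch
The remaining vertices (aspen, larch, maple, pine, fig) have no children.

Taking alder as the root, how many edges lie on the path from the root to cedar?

2

Path from alder to cedar: alder – bay – cedar, which has 2 edges.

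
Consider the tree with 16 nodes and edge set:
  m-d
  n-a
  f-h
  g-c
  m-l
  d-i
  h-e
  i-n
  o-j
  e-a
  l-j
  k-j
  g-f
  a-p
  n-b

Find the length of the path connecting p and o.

8

Walking from p: p - a - n - i - d - m - l - j - o. Length 8.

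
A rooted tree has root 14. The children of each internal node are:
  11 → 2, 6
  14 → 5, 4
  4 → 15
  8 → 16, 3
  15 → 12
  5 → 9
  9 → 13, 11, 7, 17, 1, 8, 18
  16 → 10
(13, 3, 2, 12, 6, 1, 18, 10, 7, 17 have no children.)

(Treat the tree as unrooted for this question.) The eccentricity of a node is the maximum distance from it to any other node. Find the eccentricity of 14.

The node farthest from 14 is 10, via 14 – 5 – 9 – 8 – 16 – 10 — 5 edges.

5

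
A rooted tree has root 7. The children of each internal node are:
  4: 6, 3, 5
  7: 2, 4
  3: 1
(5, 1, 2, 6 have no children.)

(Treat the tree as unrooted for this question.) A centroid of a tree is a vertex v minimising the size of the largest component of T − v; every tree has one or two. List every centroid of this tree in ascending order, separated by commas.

If 4 is removed the pieces have sizes 2, 2, 1, 1, all ≤ ⌊7/2⌋ = 3.
Every other node leaves some component of size > 3, so the centroid is unique.

4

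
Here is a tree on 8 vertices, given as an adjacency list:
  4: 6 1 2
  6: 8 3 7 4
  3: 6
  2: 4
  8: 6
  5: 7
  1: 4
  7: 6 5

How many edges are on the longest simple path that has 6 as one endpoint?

2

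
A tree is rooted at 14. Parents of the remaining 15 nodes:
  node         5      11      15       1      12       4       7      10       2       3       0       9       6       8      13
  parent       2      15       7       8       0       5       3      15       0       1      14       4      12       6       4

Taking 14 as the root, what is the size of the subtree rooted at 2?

The subtree rooted at 2 contains: 2, 5, 4, 9, 13 — 5 nodes.

5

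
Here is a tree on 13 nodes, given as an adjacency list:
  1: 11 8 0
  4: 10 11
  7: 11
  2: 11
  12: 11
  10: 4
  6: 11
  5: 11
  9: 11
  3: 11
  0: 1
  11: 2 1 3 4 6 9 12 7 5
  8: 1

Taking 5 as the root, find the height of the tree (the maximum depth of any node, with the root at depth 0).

3

0 sits deepest: 5–11–1–0 — 3 edges from the root.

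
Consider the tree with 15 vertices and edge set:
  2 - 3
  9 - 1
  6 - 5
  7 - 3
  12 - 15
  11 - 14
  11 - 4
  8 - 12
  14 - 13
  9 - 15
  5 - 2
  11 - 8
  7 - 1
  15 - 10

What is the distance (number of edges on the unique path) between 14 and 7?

14–11–8–12–15–9–1–7: 7 edges.

7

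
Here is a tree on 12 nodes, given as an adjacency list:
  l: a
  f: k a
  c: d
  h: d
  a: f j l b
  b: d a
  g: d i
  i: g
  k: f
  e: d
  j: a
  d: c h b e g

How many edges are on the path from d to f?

3

The path is d – b – a – f, which has 3 edges.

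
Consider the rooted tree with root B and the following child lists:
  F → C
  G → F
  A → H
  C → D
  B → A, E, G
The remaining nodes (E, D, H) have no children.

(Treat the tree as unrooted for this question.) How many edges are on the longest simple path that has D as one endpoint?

A farthest node from D is H.
The path D–C–F–G–B–A–H has 6 edges.

6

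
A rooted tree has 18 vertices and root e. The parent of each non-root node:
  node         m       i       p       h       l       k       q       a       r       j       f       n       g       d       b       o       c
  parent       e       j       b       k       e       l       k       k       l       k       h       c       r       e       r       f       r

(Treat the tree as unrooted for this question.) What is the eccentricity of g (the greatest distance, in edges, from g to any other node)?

A farthest node from g is o.
The path g–r–l–k–h–f–o has 6 edges.

6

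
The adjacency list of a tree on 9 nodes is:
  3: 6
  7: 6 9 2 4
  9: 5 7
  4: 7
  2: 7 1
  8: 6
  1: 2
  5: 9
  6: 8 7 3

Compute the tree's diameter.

BFS from 8 reaches 5 last, at distance 4; BFS from 5 confirms no node is farther.
Path: 8 – 6 – 7 – 9 – 5.

4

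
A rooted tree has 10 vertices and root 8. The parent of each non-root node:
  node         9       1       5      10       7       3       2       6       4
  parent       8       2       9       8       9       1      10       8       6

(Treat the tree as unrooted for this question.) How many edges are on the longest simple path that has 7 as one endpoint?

The node farthest from 7 is 3, via 7-9-8-10-2-1-3 — 6 edges.

6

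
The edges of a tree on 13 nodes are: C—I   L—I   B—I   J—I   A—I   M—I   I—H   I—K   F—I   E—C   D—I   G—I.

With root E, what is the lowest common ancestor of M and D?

Ancestors of M (toward the root): M, I, C, E.
Ancestors of D: D, I, C, E.
The deepest node appearing in both lists is I.

I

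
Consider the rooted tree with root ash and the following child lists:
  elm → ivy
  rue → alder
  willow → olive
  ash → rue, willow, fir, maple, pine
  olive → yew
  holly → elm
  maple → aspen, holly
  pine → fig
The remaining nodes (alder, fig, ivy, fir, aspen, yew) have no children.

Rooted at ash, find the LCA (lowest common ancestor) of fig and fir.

ash

fig's ancestor chain is fig, pine, ash and fir's is fir, ash; they first meet at ash.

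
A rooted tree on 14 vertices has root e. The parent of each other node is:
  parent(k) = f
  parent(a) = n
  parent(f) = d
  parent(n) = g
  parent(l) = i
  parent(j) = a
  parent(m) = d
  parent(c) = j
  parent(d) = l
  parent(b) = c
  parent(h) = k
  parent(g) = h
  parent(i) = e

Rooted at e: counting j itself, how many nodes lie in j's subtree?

3

Descendants of j (including itself): j, c, b. That's 3.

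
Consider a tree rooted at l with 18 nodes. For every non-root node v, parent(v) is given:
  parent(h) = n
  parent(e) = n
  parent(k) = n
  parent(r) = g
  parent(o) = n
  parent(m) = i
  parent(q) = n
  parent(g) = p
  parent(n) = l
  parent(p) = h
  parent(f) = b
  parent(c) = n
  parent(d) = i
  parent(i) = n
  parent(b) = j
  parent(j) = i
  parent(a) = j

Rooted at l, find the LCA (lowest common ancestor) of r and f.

n

Ancestors of r (toward the root): r, g, p, h, n, l.
Ancestors of f: f, b, j, i, n, l.
The deepest node appearing in both lists is n.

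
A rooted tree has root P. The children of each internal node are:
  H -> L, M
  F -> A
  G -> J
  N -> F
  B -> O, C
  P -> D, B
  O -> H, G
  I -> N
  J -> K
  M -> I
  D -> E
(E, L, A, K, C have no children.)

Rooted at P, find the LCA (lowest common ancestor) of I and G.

Path I→root: I M H O B P; path G→root: G O B P.
First common node: O.

O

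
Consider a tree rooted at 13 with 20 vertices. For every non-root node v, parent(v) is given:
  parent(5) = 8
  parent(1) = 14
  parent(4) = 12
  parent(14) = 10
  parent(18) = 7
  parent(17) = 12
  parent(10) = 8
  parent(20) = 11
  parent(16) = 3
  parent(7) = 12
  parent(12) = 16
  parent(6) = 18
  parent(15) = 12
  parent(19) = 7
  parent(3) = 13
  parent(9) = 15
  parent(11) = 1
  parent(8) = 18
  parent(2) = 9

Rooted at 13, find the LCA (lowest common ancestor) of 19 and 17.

12

Ancestors of 19 (toward the root): 19, 7, 12, 16, 3, 13.
Ancestors of 17: 17, 12, 16, 3, 13.
The deepest node appearing in both lists is 12.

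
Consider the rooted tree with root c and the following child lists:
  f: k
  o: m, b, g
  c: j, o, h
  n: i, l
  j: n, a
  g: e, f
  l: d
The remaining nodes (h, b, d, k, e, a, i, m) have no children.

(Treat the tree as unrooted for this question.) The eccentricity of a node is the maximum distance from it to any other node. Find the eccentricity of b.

The node farthest from b is d, via b–o–c–j–n–l–d — 6 edges.

6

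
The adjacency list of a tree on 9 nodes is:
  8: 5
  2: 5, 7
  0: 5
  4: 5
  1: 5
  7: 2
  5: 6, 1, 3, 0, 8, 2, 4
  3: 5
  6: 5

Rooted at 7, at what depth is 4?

3

Climbing from 4 to the root: 4 – 5 – 2 – 7. That's 3 steps.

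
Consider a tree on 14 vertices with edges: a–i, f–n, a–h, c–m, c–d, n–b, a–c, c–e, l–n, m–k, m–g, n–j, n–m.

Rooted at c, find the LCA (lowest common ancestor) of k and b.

m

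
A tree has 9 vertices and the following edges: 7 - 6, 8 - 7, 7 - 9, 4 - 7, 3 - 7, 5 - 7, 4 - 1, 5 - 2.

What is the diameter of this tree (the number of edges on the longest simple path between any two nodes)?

A longest path is 1-4-7-5-2, with 4 edges.

4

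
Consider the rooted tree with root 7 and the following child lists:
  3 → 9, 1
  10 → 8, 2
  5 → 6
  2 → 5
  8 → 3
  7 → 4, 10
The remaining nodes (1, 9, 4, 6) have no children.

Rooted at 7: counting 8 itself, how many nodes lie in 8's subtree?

4

8's subtree: {8, 3, 9, 1}, size 4.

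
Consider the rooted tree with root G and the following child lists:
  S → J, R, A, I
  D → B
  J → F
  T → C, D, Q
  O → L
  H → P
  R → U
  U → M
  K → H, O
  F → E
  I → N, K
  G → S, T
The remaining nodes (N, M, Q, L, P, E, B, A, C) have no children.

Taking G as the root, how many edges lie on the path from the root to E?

G → S → J → F → E — 4 edges.

4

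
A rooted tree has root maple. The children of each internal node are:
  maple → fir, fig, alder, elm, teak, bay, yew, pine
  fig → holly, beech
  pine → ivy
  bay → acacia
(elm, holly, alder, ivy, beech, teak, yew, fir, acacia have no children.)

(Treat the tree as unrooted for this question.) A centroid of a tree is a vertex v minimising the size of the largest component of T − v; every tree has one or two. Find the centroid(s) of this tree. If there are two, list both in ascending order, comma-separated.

If maple is removed the pieces have sizes 3, 2, 2, 1, 1, 1, 1, 1, all ≤ ⌊13/2⌋ = 6.
No neighbour of maple does as well, so maple is the unique centroid.

maple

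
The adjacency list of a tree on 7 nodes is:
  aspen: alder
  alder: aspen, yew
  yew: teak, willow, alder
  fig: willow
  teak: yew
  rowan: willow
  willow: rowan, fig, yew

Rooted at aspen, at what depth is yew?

aspen–alder–yew — 2 edges.

2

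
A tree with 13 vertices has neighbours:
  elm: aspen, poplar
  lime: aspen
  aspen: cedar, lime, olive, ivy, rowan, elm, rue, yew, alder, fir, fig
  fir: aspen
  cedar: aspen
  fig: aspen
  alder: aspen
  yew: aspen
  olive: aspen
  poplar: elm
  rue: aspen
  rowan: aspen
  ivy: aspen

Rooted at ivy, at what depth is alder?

2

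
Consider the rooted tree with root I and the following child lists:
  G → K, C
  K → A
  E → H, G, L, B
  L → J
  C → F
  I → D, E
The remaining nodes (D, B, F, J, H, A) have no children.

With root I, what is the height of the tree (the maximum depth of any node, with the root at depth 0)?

The longest root-to-leaf path is I–E–G–C–F (4 edges).

4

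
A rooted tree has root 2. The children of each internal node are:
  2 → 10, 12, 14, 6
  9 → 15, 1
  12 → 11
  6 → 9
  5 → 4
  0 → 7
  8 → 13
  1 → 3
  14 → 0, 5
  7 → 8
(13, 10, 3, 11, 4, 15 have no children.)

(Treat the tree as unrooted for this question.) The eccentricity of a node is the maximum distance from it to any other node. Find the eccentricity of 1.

8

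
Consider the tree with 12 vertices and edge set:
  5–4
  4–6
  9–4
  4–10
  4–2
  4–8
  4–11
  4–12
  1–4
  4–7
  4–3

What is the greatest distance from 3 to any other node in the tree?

2

The node farthest from 3 is 11 (5, 6, 7, 9, 8, 12, 1, 10, 2 also at distance 2), via 3-4-11 — 2 edges.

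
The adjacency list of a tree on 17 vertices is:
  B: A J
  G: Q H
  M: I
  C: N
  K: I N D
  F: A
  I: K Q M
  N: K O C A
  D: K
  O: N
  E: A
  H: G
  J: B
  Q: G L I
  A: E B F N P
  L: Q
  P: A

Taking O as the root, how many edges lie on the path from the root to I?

3

O – N – K – I — 3 edges.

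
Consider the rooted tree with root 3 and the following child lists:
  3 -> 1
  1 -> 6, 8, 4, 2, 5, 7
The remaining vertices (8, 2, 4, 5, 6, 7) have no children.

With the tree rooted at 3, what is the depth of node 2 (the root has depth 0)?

Path from 3 to 2: 3 – 1 – 2, which has 2 edges.

2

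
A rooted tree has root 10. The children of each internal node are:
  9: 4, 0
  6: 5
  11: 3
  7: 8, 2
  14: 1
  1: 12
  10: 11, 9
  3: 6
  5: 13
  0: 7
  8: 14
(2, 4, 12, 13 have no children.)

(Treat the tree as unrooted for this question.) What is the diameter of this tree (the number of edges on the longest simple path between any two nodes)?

12

A longest path is 12-1-14-8-7-0-9-10-11-3-6-5-13, with 12 edges.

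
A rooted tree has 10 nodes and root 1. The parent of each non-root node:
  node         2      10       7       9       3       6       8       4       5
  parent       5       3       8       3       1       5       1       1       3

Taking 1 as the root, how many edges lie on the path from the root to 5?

2

Path from 1 to 5: 1 – 3 – 5, which has 2 edges.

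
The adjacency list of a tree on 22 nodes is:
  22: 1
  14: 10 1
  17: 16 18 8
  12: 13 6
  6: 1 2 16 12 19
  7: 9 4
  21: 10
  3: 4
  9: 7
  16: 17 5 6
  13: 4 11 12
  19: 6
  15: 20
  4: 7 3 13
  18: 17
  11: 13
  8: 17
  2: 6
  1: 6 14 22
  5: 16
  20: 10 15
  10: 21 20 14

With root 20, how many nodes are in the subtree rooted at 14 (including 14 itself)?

18

Descendants of 14 (including itself): 14, 1, 6, 22, 12, 16, 19, 2, 13, 5, 17, 4, 11, 8, 18, 3, 7, 9. That's 18.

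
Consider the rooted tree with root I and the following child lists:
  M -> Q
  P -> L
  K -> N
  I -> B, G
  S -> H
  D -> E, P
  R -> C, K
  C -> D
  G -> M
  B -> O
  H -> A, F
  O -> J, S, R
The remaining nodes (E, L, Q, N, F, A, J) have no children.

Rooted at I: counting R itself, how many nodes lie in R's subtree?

8

R's subtree: {R, C, K, D, N, E, P, L}, size 8.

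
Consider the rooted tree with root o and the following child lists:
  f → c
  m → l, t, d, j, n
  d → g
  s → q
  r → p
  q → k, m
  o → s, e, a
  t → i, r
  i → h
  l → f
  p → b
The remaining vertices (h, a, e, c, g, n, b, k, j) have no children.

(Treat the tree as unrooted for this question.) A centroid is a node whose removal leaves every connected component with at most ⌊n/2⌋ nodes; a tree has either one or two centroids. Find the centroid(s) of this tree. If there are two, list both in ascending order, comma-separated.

m

Delete m: the remaining components have sizes 6, 6, 3, 2, 1, 1. Max 6 ≤ 10, so m is a centroid.
Every other node leaves some component of size > 10, so the centroid is unique.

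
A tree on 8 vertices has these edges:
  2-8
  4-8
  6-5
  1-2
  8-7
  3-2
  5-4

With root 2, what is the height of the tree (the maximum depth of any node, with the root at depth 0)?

4

6 sits deepest: 2 – 8 – 4 – 5 – 6 — 4 edges from the root.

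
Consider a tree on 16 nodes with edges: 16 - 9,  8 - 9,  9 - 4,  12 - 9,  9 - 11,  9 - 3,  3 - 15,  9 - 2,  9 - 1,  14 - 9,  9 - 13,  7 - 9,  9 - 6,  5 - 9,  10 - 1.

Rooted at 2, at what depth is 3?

2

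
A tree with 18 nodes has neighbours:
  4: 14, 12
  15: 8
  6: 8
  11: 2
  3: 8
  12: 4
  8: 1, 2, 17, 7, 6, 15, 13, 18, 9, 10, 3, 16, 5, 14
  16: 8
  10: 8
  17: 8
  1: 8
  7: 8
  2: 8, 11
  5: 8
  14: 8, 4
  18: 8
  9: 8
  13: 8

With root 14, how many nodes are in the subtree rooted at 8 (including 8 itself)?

15

The subtree rooted at 8 contains: 8, 2, 6, 7, 17, 13, 3, 15, 16, 10, 9, 5, 18, 1, 11 — 15 nodes.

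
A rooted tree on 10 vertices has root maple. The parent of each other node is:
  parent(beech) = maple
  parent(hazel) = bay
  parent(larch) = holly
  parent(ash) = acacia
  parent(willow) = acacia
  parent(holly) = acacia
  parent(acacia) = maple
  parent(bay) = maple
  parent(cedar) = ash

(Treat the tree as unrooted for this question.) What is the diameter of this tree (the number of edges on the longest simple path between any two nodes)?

5

BFS from hazel reaches cedar last, at distance 5; BFS from cedar confirms no node is farther.
Path: hazel–bay–maple–acacia–ash–cedar.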